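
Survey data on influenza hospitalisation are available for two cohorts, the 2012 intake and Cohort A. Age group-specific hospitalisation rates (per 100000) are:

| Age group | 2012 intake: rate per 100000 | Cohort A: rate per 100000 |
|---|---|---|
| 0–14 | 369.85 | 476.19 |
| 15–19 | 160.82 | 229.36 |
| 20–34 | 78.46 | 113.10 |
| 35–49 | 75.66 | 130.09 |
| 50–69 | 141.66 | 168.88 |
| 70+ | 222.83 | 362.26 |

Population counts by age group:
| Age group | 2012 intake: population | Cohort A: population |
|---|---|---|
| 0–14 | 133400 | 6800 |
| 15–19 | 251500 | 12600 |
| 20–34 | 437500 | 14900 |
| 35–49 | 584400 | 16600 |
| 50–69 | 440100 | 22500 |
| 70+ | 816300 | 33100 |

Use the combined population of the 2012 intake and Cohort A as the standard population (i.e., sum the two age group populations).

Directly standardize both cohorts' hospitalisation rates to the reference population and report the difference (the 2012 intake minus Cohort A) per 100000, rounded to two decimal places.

Combined standard total = 2769700; weights = 0.0506, 0.0954, 0.1633, 0.2170, 0.1670, 0.3067.
The 2012 intake: 0.0506×369.85 + 0.0954×160.82 + 0.1633×78.46 + 0.2170×75.66 + 0.1670×141.66 + 0.3067×222.83 = 155.2862 per 100000.
Cohort A: 0.0506×476.19 + 0.0954×229.36 + 0.1633×113.10 + 0.2170×130.09 + 0.1670×168.88 + 0.3067×362.26 = 231.9796 per 100000.
Difference = 155.2862 − 231.9796 = -76.6934.

-76.69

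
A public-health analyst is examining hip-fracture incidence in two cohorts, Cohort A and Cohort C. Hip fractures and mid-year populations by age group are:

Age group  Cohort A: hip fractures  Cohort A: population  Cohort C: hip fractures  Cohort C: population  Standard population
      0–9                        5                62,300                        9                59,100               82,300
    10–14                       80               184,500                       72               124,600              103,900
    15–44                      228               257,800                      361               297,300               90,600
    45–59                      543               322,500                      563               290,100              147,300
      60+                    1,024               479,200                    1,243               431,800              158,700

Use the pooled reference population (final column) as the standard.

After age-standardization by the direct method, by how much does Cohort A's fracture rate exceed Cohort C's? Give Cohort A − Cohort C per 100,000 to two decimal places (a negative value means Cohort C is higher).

Age-specific rates per 100,000 for Cohort A: 8.03, 43.36, 88.44, 168.37, 213.69.
For Cohort C: 15.23, 57.78, 121.43, 194.07, 287.86.
Standard total = 582,800; weights = 0.1412, 0.1783, 0.1555, 0.2527, 0.2723.
Cohort A: 0.1412×8.03 + 0.1783×43.36 + 0.1555×88.44 + 0.2527×168.37 + 0.2723×213.69 = 123.3564 per 100,000.
Cohort C: 0.1412×15.23 + 0.1783×57.78 + 0.1555×121.43 + 0.2527×194.07 + 0.2723×287.86 = 158.7666 per 100,000.
Difference = 123.3564 − 158.7666 = -35.4102.

-35.41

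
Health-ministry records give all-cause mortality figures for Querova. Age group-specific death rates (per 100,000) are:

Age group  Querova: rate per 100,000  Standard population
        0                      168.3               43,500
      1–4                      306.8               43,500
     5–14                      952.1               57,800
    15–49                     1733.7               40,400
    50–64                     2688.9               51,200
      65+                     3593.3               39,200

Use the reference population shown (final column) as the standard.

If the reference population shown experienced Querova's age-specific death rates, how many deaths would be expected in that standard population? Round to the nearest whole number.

4243

Expected deaths = Σ (standard pop × age-specific rate ÷ 100,000)
= 43,500×168.3/100,000 + 43,500×306.8/100,000 + 57,800×952.1/100,000 + 40,400×1733.7/100,000 + 51,200×2688.9/100,000 + 39,200×3593.3/100,000
= 73.21 + 133.46 + 550.31 + 700.41 + 1376.72 + 1408.57 = 4242.69.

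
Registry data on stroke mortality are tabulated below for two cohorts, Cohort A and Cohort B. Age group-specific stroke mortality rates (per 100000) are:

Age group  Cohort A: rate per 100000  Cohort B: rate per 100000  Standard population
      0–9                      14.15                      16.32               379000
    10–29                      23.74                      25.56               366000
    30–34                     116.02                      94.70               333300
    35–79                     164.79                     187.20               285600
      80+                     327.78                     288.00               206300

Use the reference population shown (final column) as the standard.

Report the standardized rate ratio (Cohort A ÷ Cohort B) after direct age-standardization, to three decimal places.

1.046

Standard total = 1570200; weights = 0.2414, 0.2331, 0.2123, 0.1819, 0.1314.
Cohort A: 0.2414×14.15 + 0.2331×23.74 + 0.2123×116.02 + 0.1819×164.79 + 0.1314×327.78 = 106.6146 per 100000.
Cohort B: 0.2414×16.32 + 0.2331×25.56 + 0.2123×94.70 + 0.1819×187.20 + 0.1314×288.00 = 101.8867 per 100000.
Ratio = 106.6146 ÷ 101.8867 = 1.04640.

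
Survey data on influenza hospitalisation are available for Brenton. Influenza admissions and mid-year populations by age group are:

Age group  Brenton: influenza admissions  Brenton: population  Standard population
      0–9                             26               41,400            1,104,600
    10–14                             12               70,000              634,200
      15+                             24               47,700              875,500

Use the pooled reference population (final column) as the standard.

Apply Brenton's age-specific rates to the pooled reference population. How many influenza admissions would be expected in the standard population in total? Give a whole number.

Age-specific rates per 100,000 for Brenton: 62.80, 17.14, 50.31.
Expected influenza admissions = Σ (standard pop × age-specific rate ÷ 100,000)
= 1,104,600×62.80/100,000 + 634,200×17.14/100,000 + 875,500×50.31/100,000
= 693.71 + 108.72 + 440.50 = 1242.93.

1243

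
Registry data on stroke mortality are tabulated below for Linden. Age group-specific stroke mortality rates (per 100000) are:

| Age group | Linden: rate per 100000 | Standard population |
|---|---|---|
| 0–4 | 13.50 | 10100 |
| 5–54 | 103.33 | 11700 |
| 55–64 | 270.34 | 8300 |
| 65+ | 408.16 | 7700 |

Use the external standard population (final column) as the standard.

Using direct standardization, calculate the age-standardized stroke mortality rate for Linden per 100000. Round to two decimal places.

178.09

Standard total = 37800; weights = 0.2672, 0.3095, 0.2196, 0.2037.
Standardized rate: 0.2672×13.50 + 0.3095×103.33 + 0.2196×270.34 + 0.2037×408.16 = 178.0943 per 100000.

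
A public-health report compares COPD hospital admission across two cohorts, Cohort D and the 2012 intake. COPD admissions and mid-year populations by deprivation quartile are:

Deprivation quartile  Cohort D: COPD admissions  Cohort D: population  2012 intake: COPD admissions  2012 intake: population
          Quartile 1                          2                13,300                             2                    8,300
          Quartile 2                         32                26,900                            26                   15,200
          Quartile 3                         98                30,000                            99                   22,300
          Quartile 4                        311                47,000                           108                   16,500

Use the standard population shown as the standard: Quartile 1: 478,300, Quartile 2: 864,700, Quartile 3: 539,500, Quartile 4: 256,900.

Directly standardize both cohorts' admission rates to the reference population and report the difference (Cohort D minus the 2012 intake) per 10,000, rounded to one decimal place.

-5.2

Deprivation-specific rates per 10,000 for Cohort D: 1.50, 11.90, 32.67, 66.17.
For the 2012 intake: 2.41, 17.11, 44.39, 65.45.
Standard total = 2,139,400; weights = 0.2236, 0.4042, 0.2522, 0.1201.
Cohort D: 0.2236×1.50 + 0.4042×11.90 + 0.2522×32.67 + 0.1201×66.17 = 21.3277 per 10,000.
The 2012 intake: 0.2236×2.41 + 0.4042×17.11 + 0.2522×44.39 + 0.1201×65.45 = 26.5073 per 10,000.
Difference = 21.3277 − 26.5073 = -5.1796.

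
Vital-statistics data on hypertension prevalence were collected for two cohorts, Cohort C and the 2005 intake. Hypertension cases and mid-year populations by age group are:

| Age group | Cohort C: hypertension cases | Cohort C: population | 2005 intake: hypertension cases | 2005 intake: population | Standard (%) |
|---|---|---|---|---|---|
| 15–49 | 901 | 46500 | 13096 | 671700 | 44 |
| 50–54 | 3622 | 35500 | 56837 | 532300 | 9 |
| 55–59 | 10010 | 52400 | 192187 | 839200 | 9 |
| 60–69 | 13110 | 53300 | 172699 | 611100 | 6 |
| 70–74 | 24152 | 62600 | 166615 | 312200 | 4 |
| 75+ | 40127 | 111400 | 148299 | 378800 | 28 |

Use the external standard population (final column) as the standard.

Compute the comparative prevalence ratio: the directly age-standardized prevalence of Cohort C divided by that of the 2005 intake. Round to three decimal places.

Age-specific rates per 1000 for Cohort C: 19.376, 102.028, 191.031, 245.966, 385.815, 360.206.
For the 2005 intake: 19.497, 106.776, 229.012, 282.604, 533.680, 391.497.
Standard weights: 0.44, 0.09, 0.09, 0.06, 0.04, 0.28.
Cohort C: 0.4400×19.376 + 0.0900×102.028 + 0.0900×191.031 + 0.0600×245.966 + 0.0400×385.815 + 0.2800×360.206 = 165.9492 per 1000.
The 2005 intake: 0.4400×19.497 + 0.0900×106.776 + 0.0900×229.012 + 0.0600×282.604 + 0.0400×533.680 + 0.2800×391.497 = 186.7221 per 1000.
Ratio = 165.9492 ÷ 186.7221 = 0.88875.

0.889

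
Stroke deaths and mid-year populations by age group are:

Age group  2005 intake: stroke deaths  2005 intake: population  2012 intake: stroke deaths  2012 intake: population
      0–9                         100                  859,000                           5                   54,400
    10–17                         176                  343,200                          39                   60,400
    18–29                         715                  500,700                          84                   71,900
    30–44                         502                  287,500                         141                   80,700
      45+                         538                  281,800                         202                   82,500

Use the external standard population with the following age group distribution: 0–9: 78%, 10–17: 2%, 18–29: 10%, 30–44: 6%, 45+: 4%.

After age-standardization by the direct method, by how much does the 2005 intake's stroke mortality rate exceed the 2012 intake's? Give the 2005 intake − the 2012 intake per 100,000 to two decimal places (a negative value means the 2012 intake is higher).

Age-specific rates per 100,000 for the 2005 intake: 11.64, 51.28, 142.80, 174.61, 190.92.
For the 2012 intake: 9.19, 64.57, 116.83, 174.72, 244.85.
Standard weights: 0.78, 0.02, 0.10, 0.06, 0.04.
The 2005 intake: 0.7800×11.64 + 0.0200×51.28 + 0.1000×142.80 + 0.0600×174.61 + 0.0400×190.92 = 42.4991 per 100,000.
The 2012 intake: 0.7800×9.19 + 0.0200×64.57 + 0.1000×116.83 + 0.0600×174.72 + 0.0400×244.85 = 40.4206 per 100,000.
Difference = 42.4991 − 40.4206 = 2.0785.

2.08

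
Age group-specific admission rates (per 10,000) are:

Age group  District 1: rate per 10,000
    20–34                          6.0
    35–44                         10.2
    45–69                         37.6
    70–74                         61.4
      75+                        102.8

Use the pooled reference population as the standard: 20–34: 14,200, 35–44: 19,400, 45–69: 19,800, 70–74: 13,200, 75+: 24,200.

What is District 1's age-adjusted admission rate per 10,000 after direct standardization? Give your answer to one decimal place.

47.6

Standard total = 90,800; weights = 0.1564, 0.2137, 0.2181, 0.1454, 0.2665.
Standardized rate: 0.1564×6.0 + 0.2137×10.2 + 0.2181×37.6 + 0.1454×61.4 + 0.2665×102.8 = 47.6410 per 10,000.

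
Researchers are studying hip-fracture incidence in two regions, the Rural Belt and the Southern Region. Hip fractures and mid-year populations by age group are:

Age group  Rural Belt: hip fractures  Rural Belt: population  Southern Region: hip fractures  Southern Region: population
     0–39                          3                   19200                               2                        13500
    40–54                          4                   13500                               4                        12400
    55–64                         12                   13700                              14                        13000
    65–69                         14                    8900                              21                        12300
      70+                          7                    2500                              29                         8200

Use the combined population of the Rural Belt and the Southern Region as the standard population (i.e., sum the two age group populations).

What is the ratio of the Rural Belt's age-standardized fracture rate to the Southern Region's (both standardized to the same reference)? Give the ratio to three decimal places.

0.858

Age-specific rates per 100000 for the Rural Belt: 15.62, 29.63, 87.59, 157.30, 280.00.
For the Southern Region: 14.81, 32.26, 107.69, 170.73, 353.66.
Combined standard total = 117200; weights = 0.2790, 0.2210, 0.2278, 0.1809, 0.0913.
The Rural Belt: 0.2790×15.62 + 0.2210×29.63 + 0.2278×87.59 + 0.1809×157.30 + 0.0913×280.00 = 84.8794 per 100000.
The Southern Region: 0.2790×14.81 + 0.2210×32.26 + 0.2278×107.69 + 0.1809×170.73 + 0.0913×353.66 = 98.9673 per 100000.
Ratio = 84.8794 ÷ 98.9673 = 0.85765.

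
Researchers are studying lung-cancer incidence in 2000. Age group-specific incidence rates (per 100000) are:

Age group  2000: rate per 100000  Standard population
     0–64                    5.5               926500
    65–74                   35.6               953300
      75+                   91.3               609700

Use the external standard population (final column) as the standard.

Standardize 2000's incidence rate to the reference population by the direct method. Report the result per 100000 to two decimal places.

38.04

Standard total = 2489500; weights = 0.3722, 0.3829, 0.2449.
Standardized rate: 0.3722×5.5 + 0.3829×35.6 + 0.2449×91.3 = 38.0393 per 100000.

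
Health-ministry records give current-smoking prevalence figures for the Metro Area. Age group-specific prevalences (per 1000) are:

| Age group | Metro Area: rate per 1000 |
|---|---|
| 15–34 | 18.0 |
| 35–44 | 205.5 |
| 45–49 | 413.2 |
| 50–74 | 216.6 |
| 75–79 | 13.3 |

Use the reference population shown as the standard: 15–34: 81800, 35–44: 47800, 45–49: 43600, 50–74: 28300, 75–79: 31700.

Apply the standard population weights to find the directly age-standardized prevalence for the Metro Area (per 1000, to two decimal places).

153.78

Standard total = 233200; weights = 0.3508, 0.2050, 0.1870, 0.1214, 0.1359.
Standardized rate: 0.3508×18.0 + 0.2050×205.5 + 0.1870×413.2 + 0.1214×216.6 + 0.1359×13.3 = 153.7831 per 1000.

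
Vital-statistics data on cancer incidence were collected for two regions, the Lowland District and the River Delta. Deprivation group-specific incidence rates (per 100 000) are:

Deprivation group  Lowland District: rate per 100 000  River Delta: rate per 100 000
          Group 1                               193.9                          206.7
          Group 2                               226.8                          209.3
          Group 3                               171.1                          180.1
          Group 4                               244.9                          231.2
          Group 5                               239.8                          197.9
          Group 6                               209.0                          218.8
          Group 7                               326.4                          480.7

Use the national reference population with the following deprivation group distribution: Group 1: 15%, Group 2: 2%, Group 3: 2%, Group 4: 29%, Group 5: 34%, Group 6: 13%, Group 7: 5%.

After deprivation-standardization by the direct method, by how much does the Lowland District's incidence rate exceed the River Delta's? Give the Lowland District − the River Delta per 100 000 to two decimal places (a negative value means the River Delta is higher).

7.48

Standard weights: 0.15, 0.02, 0.02, 0.29, 0.34, 0.13, 0.05.
The Lowland District: 0.1500×193.9 + 0.0200×226.8 + 0.0200×171.1 + 0.2900×244.9 + 0.3400×239.8 + 0.1300×209.0 + 0.0500×326.4 = 233.0860 per 100 000.
The River Delta: 0.1500×206.7 + 0.0200×209.3 + 0.0200×180.1 + 0.2900×231.2 + 0.3400×197.9 + 0.1300×218.8 + 0.0500×480.7 = 225.6060 per 100 000.
Difference = 233.0860 − 225.6060 = 7.4800.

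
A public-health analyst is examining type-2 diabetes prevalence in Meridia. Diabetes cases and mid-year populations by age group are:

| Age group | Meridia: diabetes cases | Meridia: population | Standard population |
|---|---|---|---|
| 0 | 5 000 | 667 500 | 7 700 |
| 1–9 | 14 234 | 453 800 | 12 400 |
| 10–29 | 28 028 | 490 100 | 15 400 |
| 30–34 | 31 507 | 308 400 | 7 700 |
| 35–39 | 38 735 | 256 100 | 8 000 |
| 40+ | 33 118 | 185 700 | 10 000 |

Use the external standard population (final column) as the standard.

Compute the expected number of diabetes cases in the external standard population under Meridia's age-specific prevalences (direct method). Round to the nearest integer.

Age-specific rates per 1 000 for Meridia: 7.491, 31.366, 57.188, 102.163, 151.250, 178.341.
Expected diabetes cases = Σ (standard pop × age-specific rate ÷ 1 000)
= 7 700×7.491/1 000 + 12 400×31.366/1 000 + 15 400×57.188/1 000 + 7 700×102.163/1 000 + 8 000×151.250/1 000 + 10 000×178.341/1 000
= 57.68 + 388.94 + 880.70 + 786.65 + 1210.00 + 1783.41 = 5107.38.

5107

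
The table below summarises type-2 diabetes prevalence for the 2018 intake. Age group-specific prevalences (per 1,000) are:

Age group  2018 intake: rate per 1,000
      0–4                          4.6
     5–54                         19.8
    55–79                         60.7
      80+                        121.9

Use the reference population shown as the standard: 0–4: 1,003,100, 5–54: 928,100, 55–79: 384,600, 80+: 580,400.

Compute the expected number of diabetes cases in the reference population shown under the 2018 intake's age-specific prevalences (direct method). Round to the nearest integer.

117087

Expected diabetes cases = Σ (standard pop × age-specific rate ÷ 1,000)
= 1,003,100×4.6/1,000 + 928,100×19.8/1,000 + 384,600×60.7/1,000 + 580,400×121.9/1,000
= 4614.26 + 18376.38 + 23345.22 + 70750.76 = 117086.62.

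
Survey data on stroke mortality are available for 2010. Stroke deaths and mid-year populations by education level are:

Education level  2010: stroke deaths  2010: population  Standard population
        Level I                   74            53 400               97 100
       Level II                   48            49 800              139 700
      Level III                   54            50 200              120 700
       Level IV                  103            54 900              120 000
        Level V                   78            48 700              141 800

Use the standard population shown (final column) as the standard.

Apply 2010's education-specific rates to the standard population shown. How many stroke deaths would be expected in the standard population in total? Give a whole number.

851

Education-specific rates per 100 000 for 2010: 138.58, 96.39, 107.57, 187.61, 160.16.
Expected stroke deaths = Σ (standard pop × education-specific rate ÷ 100 000)
= 97 100×138.58/100 000 + 139 700×96.39/100 000 + 120 700×107.57/100 000 + 120 000×187.61/100 000 + 141 800×160.16/100 000
= 134.56 + 134.65 + 129.84 + 225.14 + 227.11 = 851.29.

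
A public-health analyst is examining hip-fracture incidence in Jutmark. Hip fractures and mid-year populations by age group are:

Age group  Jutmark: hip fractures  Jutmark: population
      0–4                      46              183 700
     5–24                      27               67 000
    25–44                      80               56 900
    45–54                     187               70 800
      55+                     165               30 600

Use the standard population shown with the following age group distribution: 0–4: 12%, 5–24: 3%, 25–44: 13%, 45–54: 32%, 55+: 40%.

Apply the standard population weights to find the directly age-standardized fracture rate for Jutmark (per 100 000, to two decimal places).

Age-specific rates per 100 000 for Jutmark: 25.04, 40.30, 140.60, 264.12, 539.22.
Standard weights: 0.12, 0.03, 0.13, 0.32, 0.40.
Standardized rate: 0.1200×25.04 + 0.0300×40.30 + 0.1300×140.60 + 0.3200×264.12 + 0.4000×539.22 = 322.6976 per 100 000.

322.70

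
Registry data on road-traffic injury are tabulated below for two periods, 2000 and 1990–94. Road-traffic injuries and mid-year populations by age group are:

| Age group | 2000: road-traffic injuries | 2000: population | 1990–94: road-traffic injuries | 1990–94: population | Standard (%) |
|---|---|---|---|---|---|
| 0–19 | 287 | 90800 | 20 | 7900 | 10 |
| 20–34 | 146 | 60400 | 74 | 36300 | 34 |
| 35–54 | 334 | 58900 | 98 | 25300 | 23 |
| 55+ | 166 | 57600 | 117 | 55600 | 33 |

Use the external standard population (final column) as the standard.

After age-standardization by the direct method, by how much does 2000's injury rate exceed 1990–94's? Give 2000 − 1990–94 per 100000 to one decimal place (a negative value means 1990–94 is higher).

Age-specific rates per 100000 for 2000: 316.08, 241.72, 567.06, 288.19.
For 1990–94: 253.16, 203.86, 387.35, 210.43.
Standard weights: 0.10, 0.34, 0.23, 0.33.
2000: 0.1000×316.08 + 0.3400×241.72 + 0.2300×567.06 + 0.3300×288.19 = 339.3220 per 100000.
1990–94: 0.1000×253.16 + 0.3400×203.86 + 0.2300×387.35 + 0.3300×210.43 = 253.1611 per 100000.
Difference = 339.3220 − 253.1611 = 86.1609.

86.2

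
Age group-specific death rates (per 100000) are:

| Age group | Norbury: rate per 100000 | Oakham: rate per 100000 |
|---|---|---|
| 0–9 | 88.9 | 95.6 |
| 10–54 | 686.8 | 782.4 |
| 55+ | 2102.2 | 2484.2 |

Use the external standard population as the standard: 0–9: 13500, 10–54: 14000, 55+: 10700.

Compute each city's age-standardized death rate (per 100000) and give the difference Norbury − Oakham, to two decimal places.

-144.40

Standard total = 38200; weights = 0.3534, 0.3665, 0.2801.
Norbury: 0.3534×88.9 + 0.3665×686.8 + 0.2801×2102.2 = 871.9605 per 100000.
Oakham: 0.3534×95.6 + 0.3665×782.4 + 0.2801×2484.2 = 1016.3649 per 100000.
Difference = 871.9605 − 1016.3649 = -144.4045.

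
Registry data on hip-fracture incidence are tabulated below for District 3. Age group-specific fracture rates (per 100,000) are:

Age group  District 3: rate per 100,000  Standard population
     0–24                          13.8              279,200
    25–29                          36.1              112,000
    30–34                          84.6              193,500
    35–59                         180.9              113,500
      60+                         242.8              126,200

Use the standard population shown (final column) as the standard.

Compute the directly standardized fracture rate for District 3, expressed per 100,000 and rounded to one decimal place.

91.5

Standard total = 824,400; weights = 0.3387, 0.1359, 0.2347, 0.1377, 0.1531.
Standardized rate: 0.3387×13.8 + 0.1359×36.1 + 0.2347×84.6 + 0.1377×180.9 + 0.1531×242.8 = 91.5087 per 100,000.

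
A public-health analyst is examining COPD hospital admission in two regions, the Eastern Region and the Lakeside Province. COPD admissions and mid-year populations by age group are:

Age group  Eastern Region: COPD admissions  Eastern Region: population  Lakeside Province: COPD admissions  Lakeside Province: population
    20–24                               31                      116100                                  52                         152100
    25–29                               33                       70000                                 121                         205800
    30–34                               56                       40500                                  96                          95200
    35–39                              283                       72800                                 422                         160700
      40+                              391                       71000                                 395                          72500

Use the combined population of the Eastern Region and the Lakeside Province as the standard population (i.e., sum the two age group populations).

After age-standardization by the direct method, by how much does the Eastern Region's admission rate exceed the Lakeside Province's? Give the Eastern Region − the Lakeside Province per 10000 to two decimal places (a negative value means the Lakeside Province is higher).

2.85

Age-specific rates per 10000 for the Eastern Region: 2.67, 4.71, 13.83, 38.87, 55.07.
For the Lakeside Province: 3.42, 5.88, 10.08, 26.26, 54.48.
Combined standard total = 1056700; weights = 0.2538, 0.2610, 0.1284, 0.2210, 0.1358.
The Eastern Region: 0.2538×2.67 + 0.2610×4.71 + 0.1284×13.83 + 0.2210×38.87 + 0.1358×55.07 = 19.7523 per 10000.
The Lakeside Province: 0.2538×3.42 + 0.2610×5.88 + 0.1284×10.08 + 0.2210×26.26 + 0.1358×54.48 = 16.8987 per 10000.
Difference = 19.7523 − 16.8987 = 2.8536.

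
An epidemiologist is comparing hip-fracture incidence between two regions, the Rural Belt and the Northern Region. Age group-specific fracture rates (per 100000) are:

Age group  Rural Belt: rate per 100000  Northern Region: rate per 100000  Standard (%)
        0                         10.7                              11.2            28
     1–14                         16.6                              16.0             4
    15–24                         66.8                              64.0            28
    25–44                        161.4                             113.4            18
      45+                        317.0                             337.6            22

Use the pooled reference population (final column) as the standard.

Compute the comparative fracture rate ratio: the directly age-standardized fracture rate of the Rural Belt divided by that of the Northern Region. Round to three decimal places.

1.041

Standard weights: 0.28, 0.04, 0.28, 0.18, 0.22.
The Rural Belt: 0.2800×10.7 + 0.0400×16.6 + 0.2800×66.8 + 0.1800×161.4 + 0.2200×317.0 = 121.1560 per 100000.
The Northern Region: 0.2800×11.2 + 0.0400×16.0 + 0.2800×64.0 + 0.1800×113.4 + 0.2200×337.6 = 116.3800 per 100000.
Ratio = 121.1560 ÷ 116.3800 = 1.04104.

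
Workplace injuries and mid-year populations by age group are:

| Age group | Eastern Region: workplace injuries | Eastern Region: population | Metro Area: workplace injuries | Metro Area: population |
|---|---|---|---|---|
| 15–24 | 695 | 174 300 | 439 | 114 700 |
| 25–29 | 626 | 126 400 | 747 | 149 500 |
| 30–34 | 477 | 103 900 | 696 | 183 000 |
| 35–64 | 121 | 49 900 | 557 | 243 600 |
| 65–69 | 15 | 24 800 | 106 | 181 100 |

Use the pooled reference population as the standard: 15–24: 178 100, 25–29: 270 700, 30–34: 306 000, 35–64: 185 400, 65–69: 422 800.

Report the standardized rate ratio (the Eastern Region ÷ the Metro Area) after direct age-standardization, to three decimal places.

Age-specific rates per 10 000 for the Eastern Region: 39.87, 49.53, 45.91, 24.25, 6.05.
For the Metro Area: 38.27, 49.97, 38.03, 22.87, 5.85.
Standard total = 1 363 000; weights = 0.1307, 0.1986, 0.2245, 0.1360, 0.3102.
The Eastern Region: 0.1307×39.87 + 0.1986×49.53 + 0.2245×45.91 + 0.1360×24.25 + 0.3102×6.05 = 30.5277 per 10 000.
The Metro Area: 0.1307×38.27 + 0.1986×49.97 + 0.2245×38.03 + 0.1360×22.87 + 0.3102×5.85 = 28.3892 per 10 000.
Ratio = 30.5277 ÷ 28.3892 = 1.07533.

1.075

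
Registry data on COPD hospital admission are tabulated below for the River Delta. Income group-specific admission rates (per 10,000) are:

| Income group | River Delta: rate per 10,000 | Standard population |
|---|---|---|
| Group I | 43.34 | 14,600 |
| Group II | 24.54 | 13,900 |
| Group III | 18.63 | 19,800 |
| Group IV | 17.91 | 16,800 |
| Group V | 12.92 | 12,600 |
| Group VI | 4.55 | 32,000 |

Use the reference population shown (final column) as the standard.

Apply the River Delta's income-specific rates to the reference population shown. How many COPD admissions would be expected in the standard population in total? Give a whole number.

195

Expected COPD admissions = Σ (standard pop × income-specific rate ÷ 10,000)
= 14,600×43.34/10,000 + 13,900×24.54/10,000 + 19,800×18.63/10,000 + 16,800×17.91/10,000 + 12,600×12.92/10,000 + 32,000×4.55/10,000
= 63.28 + 34.11 + 36.89 + 30.09 + 16.28 + 14.56 = 195.20.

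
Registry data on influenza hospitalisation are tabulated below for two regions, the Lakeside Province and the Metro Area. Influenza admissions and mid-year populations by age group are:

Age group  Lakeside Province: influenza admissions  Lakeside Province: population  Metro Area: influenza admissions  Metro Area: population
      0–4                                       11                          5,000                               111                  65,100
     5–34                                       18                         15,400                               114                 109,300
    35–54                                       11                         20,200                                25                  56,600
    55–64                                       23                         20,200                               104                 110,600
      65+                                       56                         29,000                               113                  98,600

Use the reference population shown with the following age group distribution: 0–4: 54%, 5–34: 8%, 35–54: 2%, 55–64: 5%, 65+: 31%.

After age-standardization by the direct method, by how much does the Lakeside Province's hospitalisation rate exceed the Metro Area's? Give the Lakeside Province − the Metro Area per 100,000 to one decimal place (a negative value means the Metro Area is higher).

Age-specific rates per 100,000 for the Lakeside Province: 220.00, 116.88, 54.46, 113.86, 193.10.
For the Metro Area: 170.51, 104.30, 44.17, 94.03, 114.60.
Standard weights: 0.54, 0.08, 0.02, 0.05, 0.31.
The Lakeside Province: 0.5400×220.00 + 0.0800×116.88 + 0.0200×54.46 + 0.0500×113.86 + 0.3100×193.10 = 194.7949 per 100,000.
The Metro Area: 0.5400×170.51 + 0.0800×104.30 + 0.0200×44.17 + 0.0500×94.03 + 0.3100×114.60 = 141.5301 per 100,000.
Difference = 194.7949 − 141.5301 = 53.2648.

53.3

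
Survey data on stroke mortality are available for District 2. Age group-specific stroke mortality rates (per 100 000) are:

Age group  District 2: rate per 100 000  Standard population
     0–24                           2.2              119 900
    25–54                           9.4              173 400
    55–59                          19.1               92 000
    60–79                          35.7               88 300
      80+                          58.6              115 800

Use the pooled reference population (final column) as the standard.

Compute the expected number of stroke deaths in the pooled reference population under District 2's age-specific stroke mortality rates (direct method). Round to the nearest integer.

Expected stroke deaths = Σ (standard pop × age-specific rate ÷ 100 000)
= 119 900×2.2/100 000 + 173 400×9.4/100 000 + 92 000×19.1/100 000 + 88 300×35.7/100 000 + 115 800×58.6/100 000
= 2.64 + 16.30 + 17.57 + 31.52 + 67.86 = 135.89.

136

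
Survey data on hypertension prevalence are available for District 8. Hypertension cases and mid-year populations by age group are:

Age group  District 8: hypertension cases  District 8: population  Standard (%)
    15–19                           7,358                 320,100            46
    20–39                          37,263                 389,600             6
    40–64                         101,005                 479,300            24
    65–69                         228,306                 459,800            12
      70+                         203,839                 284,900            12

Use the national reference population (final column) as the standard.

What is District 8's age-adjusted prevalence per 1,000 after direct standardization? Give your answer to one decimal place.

Age-specific rates per 1,000 for District 8: 22.987, 95.644, 210.734, 496.533, 715.476.
Standard weights: 0.46, 0.06, 0.24, 0.12, 0.12.
Standardized rate: 0.4600×22.987 + 0.0600×95.644 + 0.2400×210.734 + 0.1200×496.533 + 0.1200×715.476 = 212.3298 per 1,000.

212.3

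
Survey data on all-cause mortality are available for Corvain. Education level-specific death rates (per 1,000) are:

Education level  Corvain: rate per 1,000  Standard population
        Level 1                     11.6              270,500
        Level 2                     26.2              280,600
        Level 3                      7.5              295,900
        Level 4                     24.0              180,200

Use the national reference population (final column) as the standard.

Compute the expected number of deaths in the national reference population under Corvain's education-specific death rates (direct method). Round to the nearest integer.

17034

Expected deaths = Σ (standard pop × education-specific rate ÷ 1,000)
= 270,500×11.6/1,000 + 280,600×26.2/1,000 + 295,900×7.5/1,000 + 180,200×24.0/1,000
= 3137.80 + 7351.72 + 2219.25 + 4324.80 = 17033.57.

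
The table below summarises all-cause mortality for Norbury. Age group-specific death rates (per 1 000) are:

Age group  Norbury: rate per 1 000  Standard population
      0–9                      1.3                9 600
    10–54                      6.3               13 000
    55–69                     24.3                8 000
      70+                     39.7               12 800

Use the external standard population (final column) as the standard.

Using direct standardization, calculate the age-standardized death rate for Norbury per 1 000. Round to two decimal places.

18.36

Standard total = 43 400; weights = 0.2212, 0.2995, 0.1843, 0.2949.
Standardized rate: 0.2212×1.3 + 0.2995×6.3 + 0.1843×24.3 + 0.2949×39.7 = 18.3627 per 1 000.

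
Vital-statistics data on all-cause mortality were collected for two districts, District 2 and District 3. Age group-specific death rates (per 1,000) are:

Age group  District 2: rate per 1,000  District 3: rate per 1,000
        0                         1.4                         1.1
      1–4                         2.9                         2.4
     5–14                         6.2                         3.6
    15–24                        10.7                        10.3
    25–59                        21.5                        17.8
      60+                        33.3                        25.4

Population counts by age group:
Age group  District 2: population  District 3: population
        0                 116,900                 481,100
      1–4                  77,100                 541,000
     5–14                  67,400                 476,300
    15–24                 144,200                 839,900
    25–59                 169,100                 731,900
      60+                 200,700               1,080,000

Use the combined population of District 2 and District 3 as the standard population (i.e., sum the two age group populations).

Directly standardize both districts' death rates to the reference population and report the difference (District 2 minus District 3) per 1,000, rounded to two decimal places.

3.20

Combined standard total = 4,925,600; weights = 0.1214, 0.1255, 0.1104, 0.1998, 0.1829, 0.2600.
District 2: 0.1214×1.4 + 0.1255×2.9 + 0.1104×6.2 + 0.1998×10.7 + 0.1829×21.5 + 0.2600×33.3 = 15.9472 per 1,000.
District 3: 0.1214×1.1 + 0.1255×2.4 + 0.1104×3.6 + 0.1998×10.3 + 0.1829×17.8 + 0.2600×25.4 = 12.7502 per 1,000.
Difference = 15.9472 − 12.7502 = 3.1970.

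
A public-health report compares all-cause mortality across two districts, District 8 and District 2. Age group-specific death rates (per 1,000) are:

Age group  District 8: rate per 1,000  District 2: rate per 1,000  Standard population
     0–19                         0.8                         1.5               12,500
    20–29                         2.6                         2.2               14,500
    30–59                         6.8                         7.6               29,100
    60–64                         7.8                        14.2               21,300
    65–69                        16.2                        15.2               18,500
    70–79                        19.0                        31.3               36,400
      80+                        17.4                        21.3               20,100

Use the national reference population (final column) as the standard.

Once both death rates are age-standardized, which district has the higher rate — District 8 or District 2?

District 2

Standard total = 152,400; weights = 0.0820, 0.0951, 0.1909, 0.1398, 0.1214, 0.2388, 0.1319.
District 8: 0.0820×0.8 + 0.0951×2.6 + 0.1909×6.8 + 0.1398×7.8 + 0.1214×16.2 + 0.2388×19.0 + 0.1319×17.4 = 11.5010 per 1,000.
District 2: 0.0820×1.5 + 0.0951×2.2 + 0.1909×7.6 + 0.1398×14.2 + 0.1214×15.2 + 0.2388×31.3 + 0.1319×21.3 = 15.8984 per 1,000.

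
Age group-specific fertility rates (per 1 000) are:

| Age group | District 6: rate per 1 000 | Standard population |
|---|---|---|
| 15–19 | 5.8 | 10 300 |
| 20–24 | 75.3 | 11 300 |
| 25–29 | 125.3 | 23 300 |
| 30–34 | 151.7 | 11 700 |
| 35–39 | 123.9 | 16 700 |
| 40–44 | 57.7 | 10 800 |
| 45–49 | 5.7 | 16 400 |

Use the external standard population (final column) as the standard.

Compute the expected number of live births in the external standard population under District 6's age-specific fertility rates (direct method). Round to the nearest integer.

8391

Expected live births = Σ (standard pop × age-specific rate ÷ 1 000)
= 10 300×5.8/1 000 + 11 300×75.3/1 000 + 23 300×125.3/1 000 + 11 700×151.7/1 000 + 16 700×123.9/1 000 + 10 800×57.7/1 000 + 16 400×5.7/1 000
= 59.74 + 850.89 + 2919.49 + 1774.89 + 2069.13 + 623.16 + 93.48 = 8390.78.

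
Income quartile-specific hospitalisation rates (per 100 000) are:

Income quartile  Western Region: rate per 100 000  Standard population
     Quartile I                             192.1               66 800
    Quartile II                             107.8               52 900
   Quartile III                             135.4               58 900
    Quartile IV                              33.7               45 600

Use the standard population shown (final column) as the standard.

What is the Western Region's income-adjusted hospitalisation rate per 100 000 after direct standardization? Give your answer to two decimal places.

125.10

Standard total = 224 200; weights = 0.2979, 0.2360, 0.2627, 0.2034.
Standardized rate: 0.2979×192.1 + 0.2360×107.8 + 0.2627×135.4 + 0.2034×33.7 = 125.0967 per 100 000.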